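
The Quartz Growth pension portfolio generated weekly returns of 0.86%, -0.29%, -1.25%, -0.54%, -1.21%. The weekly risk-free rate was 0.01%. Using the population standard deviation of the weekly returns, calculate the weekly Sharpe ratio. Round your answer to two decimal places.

-0.64

r̄ = (0.86 − 0.29 − 1.25 − 0.54 − 1.21) / 5 = -2.430 / 5 = -0.4860%
Population std dev = √[2.9609 / 5] = 0.7695%
Sharpe = (r̄ − rf) / σ = (-0.4860 − 0.01) / 0.7695 = -0.4960 / 0.7695 = -0.6446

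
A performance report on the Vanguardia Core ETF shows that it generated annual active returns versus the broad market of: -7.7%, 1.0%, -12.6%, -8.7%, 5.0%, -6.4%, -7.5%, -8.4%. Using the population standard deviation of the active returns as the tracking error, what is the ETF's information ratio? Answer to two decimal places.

r̄ = (-7.7 + 1 − 12.6 − 8.7 + 5 − 6.4 − 7.5 − 8.4) / 8 = -5.6625%
Σ(r − r̄)² = 230.9988; population σ = √(230.9988/8) = 5.3735%
IR = r̄ / tracking error = -5.6625 / 5.3735 = -1.0538

-1.05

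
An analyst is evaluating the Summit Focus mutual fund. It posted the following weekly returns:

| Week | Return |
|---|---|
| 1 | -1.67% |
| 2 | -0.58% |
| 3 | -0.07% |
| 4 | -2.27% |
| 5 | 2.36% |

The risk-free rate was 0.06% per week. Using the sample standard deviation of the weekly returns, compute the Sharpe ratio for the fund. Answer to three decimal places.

-0.282

Mean return r̄ = -2.230 / 5 = -0.4460%
Sample std dev = √[12.8581 / 4] = 1.7929%
Sharpe = (r̄ − rf) / σ = (-0.4460 − 0.06) / 1.7929 = -0.5060 / 1.7929 = -0.2822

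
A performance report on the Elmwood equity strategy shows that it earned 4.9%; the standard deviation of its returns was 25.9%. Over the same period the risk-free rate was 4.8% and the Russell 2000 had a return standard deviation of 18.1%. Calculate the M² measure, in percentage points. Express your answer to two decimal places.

4.87

Sharpe = (Rp − Rf) / σp = (4.9% − 4.8%) / 25.9% = 0.0039
M² = Rf + Sharpe × σm = 4.8% + 0.0039 × 18.1% = 4.8706%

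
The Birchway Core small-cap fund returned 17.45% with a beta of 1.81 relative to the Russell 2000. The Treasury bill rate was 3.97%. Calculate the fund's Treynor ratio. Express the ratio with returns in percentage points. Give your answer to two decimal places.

Treynor = (Rp − Rf) / β = (17.45% − 3.97%) / 1.81 = 13.48 / 1.81 = 7.4475

7.45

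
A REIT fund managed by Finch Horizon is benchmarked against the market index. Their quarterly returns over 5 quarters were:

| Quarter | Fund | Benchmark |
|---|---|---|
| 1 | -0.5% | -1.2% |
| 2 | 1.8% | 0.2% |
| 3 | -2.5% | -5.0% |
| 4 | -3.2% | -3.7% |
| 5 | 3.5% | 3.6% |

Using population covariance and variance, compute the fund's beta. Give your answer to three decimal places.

0.806

r̄p = -0.1800%,  r̄m = -1.2200%
Cov = Σ(rp − r̄p)(rm − r̄m) / 5 = 7.3604
Var(rm) = Σ(rm − r̄m)² / 5 = 9.1376
β = Cov / Var = 7.3604 / 9.1376 = 0.8055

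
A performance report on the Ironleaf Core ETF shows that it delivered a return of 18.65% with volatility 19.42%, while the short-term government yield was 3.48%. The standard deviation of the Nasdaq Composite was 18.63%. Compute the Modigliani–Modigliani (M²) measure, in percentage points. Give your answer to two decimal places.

Sharpe = (Rp − Rf) / σp = (18.65% − 3.48%) / 19.42% = 0.7812
M² = Rf + Sharpe × σm = 3.48% + 0.7812 × 18.63% = 18.0338%

18.03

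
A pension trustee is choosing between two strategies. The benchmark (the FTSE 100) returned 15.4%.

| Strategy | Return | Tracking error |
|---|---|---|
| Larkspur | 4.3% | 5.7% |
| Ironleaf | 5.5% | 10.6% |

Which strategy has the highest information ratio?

Larkspur: IR = (4.3% − 15.4%) / 5.7% = -1.947
Ironleaf: IR = (5.5% − 15.4%) / 10.6% = -0.934
Highest: Ironleaf (-0.934).

Ironleaf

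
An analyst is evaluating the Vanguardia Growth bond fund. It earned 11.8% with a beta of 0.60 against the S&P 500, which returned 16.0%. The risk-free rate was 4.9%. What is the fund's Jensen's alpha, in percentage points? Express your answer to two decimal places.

0.24

CAPM expected return = Rf + β(Rm − Rf) = 4.9% + 0.60 × (16.0% − 4.9%) = 4.9 + 0.60 × 11.10 = 11.5600%
Jensen's α = Rp − E[R] = 11.8% − 11.5600% = 0.2400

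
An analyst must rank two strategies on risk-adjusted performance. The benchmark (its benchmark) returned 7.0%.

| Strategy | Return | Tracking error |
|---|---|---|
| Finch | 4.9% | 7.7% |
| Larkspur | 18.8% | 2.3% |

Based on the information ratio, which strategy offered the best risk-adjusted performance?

Larkspur

Finch: IR = (4.9% − 7.0%) / 7.7% = -0.273
Larkspur: IR = (18.8% − 7.0%) / 2.3% = 5.130
Highest: Larkspur (5.130).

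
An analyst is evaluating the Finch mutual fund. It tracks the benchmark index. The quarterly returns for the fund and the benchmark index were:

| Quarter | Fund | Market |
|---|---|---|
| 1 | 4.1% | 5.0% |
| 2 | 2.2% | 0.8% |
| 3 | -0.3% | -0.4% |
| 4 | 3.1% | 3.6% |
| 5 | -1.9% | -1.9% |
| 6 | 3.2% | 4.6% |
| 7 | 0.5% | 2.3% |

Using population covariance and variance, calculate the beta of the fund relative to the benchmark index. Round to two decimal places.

r̄p = 1.5571%,  r̄m = 2.0000%
Cov = Σ(rp − r̄p)(rm − r̄m) / 7 = 4.4600
Var(rm) = Σ(rm − r̄m)² / 7 = 5.8314
β = Cov / Var = 4.4600 / 5.8314 = 0.7648

0.76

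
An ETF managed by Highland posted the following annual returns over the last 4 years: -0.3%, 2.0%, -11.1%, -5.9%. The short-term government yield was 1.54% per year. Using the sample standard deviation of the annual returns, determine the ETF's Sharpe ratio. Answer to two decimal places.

μ = (-0.3 + 2 − 11.1 − 5.9) / 4 = -3.8250%
Σ(r − μ)² = (-0.3 − (-3.8250))² + (2 − (-3.8250))² + … = 103.5875
σ = √[103.5875 / 3] = 5.8762%
Sharpe = (μ − rf) / σ = (-3.8250 − 1.54) / 5.8762 = -5.3650 / 5.8762 = -0.9130

-0.91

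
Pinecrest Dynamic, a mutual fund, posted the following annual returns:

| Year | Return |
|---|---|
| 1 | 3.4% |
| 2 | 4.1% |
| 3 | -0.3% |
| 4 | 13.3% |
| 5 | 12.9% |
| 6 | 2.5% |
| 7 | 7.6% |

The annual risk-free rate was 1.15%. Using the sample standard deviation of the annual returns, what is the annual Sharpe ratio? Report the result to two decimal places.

0.96

Mean return r̄ = 43.50 / 7 = 6.2143%
Σ(r − r̄)² = 165.4486; sample σ = √(165.4486/6) = 5.2512%
Sharpe = (r̄ − rf) / σ = (6.2143 − 1.15) / 5.2512 = 5.0643 / 5.2512 = 0.9644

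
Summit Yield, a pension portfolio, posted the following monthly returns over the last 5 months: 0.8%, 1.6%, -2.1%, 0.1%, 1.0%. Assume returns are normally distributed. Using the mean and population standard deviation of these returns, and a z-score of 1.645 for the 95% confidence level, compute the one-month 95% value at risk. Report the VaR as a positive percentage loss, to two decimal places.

r̄ = (0.8 + 1.6 − 2.1 + 0.1 + 1) / 5 = 0.2800%
Σ(r − r̄)² = 8.2280; population σ = √(8.2280/5) = 1.2828%
VaR = −(r̄ − z·σ) = −(0.2800 − 1.645 × 1.2828) = −(-1.8302) = 1.8302%

1.83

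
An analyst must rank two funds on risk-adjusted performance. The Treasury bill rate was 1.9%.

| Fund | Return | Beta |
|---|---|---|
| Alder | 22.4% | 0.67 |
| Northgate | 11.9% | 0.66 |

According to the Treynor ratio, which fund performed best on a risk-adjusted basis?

Alder: Treynor = (22.4% − 1.9%) / 0.67 = 30.597
Northgate: Treynor = (11.9% − 1.9%) / 0.66 = 15.152
Highest: Alder (30.597).

Alder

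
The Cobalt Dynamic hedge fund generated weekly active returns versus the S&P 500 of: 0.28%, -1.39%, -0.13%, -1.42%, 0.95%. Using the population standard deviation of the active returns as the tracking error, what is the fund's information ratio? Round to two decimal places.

Mean return r̄ = -1.710 / 5 = -0.3420%
Σ(r − r̄)² = (0.28 − (-0.3420))² + (-1.39 − (-0.3420))² + (-0.13 − (-0.3420))² + … = 4.3615
σ = √[4.3615 / 5] = 0.9340%
IR = r̄ / tracking error = -0.3420 / 0.9340 = -0.3662

-0.37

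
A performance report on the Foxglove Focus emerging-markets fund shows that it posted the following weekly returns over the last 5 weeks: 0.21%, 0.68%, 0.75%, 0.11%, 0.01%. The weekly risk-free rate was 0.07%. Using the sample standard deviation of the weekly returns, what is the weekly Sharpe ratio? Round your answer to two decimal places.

r̄ = (0.21 + 0.68 + 0.75 + 0.11 + 0.01) / 5 = 0.3520%
Sample std dev = √[0.4617 / 4] = 0.3397%
Sharpe = (r̄ − rf) / σ = (0.3520 − 0.07) / 0.3397 = 0.2820 / 0.3397 = 0.8301

0.83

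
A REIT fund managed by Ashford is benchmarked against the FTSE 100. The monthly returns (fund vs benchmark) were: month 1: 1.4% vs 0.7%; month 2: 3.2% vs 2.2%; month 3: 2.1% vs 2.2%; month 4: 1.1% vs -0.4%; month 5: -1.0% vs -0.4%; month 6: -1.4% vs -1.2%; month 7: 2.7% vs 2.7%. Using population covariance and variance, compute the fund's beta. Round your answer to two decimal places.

1.03

r̄p = 1.1571%,  r̄m = 0.8286%
Cov = Σ(rp − r̄p)(rm − r̄m) / 7 = 2.1227
Var(rm) = Σ(rm − r̄m)² / 7 = 2.0592
β = Cov / Var = 2.1227 / 2.0592 = 1.0308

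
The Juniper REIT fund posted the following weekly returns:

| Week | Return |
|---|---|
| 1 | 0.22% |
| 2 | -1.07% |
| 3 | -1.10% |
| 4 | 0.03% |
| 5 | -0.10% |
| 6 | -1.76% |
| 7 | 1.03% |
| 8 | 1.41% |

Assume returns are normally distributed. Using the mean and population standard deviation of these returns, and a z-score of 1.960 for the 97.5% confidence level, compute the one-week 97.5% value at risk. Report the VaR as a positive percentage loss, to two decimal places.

2.17

Mean return μ = -1.340 / 8 = -0.1675%
Σ(r − μ)² = 8.3364; population σ = √(8.3364/8) = 1.0208%
VaR = −(μ − z·σ) = −(-0.1675 − 1.960 × 1.0208) = −(-2.1683) = 2.1683%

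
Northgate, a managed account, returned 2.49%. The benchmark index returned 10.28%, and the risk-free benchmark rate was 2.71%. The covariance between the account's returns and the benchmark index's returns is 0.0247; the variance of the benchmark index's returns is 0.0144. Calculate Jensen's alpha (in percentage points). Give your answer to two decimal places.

-13.20

β = Cov / Var = 0.0247 / 0.0144 = 1.7153
E[R] = Rf + β(Rm − Rf) = 2.71% + 1.7153 × (10.28% − 2.71%) = 15.6948%
α = Rp − E[R] = 2.49% − 15.6948% = -13.2048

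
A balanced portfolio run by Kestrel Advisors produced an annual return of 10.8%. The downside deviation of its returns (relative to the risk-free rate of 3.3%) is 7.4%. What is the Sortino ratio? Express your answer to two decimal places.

1.01

Sortino = (Rp − Rf) / σd = (10.8% − 3.3%) / 7.4% = 7.50% / 7.4% = 1.0135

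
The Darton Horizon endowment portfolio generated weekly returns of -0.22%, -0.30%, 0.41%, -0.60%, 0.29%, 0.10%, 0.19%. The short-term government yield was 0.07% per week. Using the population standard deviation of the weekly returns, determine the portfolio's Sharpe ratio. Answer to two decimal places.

-0.26

r̄ = (-0.22 − 0.3 + 0.41 − 0.6 + 0.29 + 0.1 + 0.19) / 7 = -0.0186%
Population σ = √[Σ(r − r̄)² / 7] = √[0.7943 / 7] = √0.1135 = 0.3369%
Sharpe = (r̄ − rf) / σ = (-0.0186 − 0.07) / 0.3369 = -0.0886 / 0.3369 = -0.2630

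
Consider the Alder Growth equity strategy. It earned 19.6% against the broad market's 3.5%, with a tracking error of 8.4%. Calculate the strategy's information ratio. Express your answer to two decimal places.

1.92

IR = (Rp − Rb) / TE = (19.6% − 3.5%) / 8.4% = 16.10% / 8.4% = 1.9167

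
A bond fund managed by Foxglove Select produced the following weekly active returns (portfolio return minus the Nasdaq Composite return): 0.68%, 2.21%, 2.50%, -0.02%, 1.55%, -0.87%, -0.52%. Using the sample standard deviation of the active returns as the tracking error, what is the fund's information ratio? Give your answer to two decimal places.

Mean return μ = 5.530 / 7 = 0.7900%
Σ(r − μ)² = (0.68 − 0.7900)² + (2.21 − 0.7900)² + (2.5 − 0.7900)² + … = 10.6580
σ = √[10.6580 / 6] = 1.3328%
IR = μ / tracking error = 0.7900 / 1.3328 = 0.5927

0.59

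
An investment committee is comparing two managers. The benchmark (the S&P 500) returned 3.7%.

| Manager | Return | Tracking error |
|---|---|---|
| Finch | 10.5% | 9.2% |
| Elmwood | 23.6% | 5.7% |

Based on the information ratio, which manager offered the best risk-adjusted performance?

Elmwood

Finch: IR = (10.5% − 3.7%) / 9.2% = 0.739
Elmwood: IR = (23.6% − 3.7%) / 5.7% = 3.491
Highest: Elmwood (3.491).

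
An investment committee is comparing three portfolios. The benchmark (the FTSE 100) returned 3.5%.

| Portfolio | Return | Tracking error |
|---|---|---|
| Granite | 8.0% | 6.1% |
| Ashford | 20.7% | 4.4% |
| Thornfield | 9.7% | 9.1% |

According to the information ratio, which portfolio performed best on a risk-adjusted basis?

Ashford

Granite: IR = (8.0% − 3.5%) / 6.1% = 0.738
Ashford: IR = (20.7% − 3.5%) / 4.4% = 3.909
Thornfield: IR = (9.7% − 3.5%) / 9.1% = 0.681
Highest: Ashford (3.909).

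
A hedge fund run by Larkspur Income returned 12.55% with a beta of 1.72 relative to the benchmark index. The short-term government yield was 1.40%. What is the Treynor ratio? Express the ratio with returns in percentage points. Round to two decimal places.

Treynor = (Rp − Rf) / β = (12.55% − 1.40%) / 1.72 = 11.15 / 1.72 = 6.4826

6.48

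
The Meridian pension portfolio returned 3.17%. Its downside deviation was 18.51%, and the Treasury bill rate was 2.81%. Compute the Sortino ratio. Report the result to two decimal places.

Sortino = (Rp − Rf) / σd = (3.17% − 2.81%) / 18.51% = 0.36% / 18.51% = 0.0194

0.02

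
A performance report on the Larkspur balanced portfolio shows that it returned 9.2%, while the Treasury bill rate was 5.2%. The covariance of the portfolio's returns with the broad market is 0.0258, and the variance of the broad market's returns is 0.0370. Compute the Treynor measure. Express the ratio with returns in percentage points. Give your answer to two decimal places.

β = Cov / Var = 0.0258 / 0.0370 = 0.6973
Treynor = (Rp − Rf) / β = (9.2% − 5.2%) / 0.6973 = 4.00 / 0.6973 = 5.7364

5.74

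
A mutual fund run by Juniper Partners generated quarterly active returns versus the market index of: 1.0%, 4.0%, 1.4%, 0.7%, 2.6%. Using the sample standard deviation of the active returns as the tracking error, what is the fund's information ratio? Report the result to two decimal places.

r̄ = (1 + 4 + 1.4 + 0.7 + 2.6) / 5 = 1.9400%
Σ(r − r̄)² = (1 − 1.9400)² + (4 − 1.9400)² + … = 7.3920
σ = √[7.3920 / 4] = 1.3594%
IR = r̄ / tracking error = 1.9400 / 1.3594 = 1.4271

1.43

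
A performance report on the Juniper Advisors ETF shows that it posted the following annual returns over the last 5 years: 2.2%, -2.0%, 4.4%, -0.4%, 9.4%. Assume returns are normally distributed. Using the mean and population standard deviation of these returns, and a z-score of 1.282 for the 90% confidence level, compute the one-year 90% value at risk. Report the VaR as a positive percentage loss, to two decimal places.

2.40

μ = (2.2 − 2 + 4.4 − 0.4 + 9.4) / 5 = 2.7200%
Population σ = √[Σ(r − μ)² / 5] = √[79.7280 / 5] = √15.9456 = 3.9932%
VaR = −(μ − z·σ) = −(2.7200 − 1.282 × 3.9932) = −(-2.3993) = 2.3993%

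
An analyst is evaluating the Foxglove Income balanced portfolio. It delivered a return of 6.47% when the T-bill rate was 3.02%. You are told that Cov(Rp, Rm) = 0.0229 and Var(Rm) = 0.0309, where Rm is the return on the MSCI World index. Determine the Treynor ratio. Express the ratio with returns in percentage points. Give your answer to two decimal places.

4.66

β = Cov / Var = 0.0229 / 0.0309 = 0.7411
Treynor = (Rp − Rf) / β = (6.47% − 3.02%) / 0.7411 = 3.45 / 0.7411 = 4.6552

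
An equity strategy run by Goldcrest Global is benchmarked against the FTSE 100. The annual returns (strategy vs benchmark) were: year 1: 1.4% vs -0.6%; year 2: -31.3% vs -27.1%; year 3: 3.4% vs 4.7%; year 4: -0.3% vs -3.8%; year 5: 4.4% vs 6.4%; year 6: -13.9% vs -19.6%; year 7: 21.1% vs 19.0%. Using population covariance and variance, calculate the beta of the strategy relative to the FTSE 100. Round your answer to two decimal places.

1.02

r̄p = -2.1714%,  r̄m = -3.0000%
Cov = Σ(rp − r̄p)(rm − r̄m) / 7 = 217.2014
Var(rm) = Σ(rm − r̄m)² / 7 = 213.4886
β = Cov / Var = 217.2014 / 213.4886 = 1.0174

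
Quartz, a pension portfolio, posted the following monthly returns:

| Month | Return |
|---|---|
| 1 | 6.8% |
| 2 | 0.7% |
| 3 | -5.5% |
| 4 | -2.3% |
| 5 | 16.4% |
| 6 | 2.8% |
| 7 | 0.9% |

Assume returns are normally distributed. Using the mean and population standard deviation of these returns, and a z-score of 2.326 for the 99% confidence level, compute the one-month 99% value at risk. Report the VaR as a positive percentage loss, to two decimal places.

Mean return μ = 19.80 / 7 = 2.8286%
Population std dev = √[303.8743 / 7] = 6.5887%
VaR = −(μ − z·σ) = −(2.8286 − 2.326 × 6.5887) = −(-12.4967) = 12.4967%

12.50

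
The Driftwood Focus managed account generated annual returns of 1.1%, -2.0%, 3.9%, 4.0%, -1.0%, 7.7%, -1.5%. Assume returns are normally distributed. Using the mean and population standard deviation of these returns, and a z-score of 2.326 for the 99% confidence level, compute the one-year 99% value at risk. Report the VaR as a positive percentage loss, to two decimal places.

r̄ = (1.1 − 2 + 3.9 + 4 − 1 + 7.7 − 1.5) / 7 = 12.20 / 7 = 1.7429%
Population σ = √[Σ(r − r̄)² / 7] = √[77.6971 / 7] = √11.0996 = 3.3316%
VaR = −(r̄ − z·σ) = −(1.7429 − 2.326 × 3.3316) = −(-6.0064) = 6.0064%

6.01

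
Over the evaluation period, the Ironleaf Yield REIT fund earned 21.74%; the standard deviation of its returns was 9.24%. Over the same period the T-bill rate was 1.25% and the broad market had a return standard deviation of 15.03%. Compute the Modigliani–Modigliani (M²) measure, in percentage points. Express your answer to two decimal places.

Sharpe = (Rp − Rf) / σp = (21.74% − 1.25%) / 9.24% = 2.2175
M² = Rf + Sharpe × σm = 1.25% + 2.2175 × 15.03% = 34.5790%

34.58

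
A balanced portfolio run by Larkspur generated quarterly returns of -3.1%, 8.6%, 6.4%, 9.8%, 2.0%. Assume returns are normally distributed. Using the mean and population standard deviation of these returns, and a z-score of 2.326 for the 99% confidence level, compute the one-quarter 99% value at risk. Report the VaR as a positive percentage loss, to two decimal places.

6.28

Mean return r̄ = 23.70 / 5 = 4.7400%
Σ(r − r̄)² = 112.2320; population σ = √(112.2320/5) = 4.7378%
VaR = −(r̄ − z·σ) = −(4.7400 − 2.326 × 4.7378) = −(-6.2801) = 6.2801%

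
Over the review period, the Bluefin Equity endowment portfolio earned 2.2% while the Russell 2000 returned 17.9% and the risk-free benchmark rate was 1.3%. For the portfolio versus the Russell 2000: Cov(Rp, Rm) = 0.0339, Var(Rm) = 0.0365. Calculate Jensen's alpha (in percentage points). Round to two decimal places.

-14.52

β = Cov / Var = 0.0339 / 0.0365 = 0.9288
E[R] = Rf + β(Rm − Rf) = 1.3% + 0.9288 × (17.9% − 1.3%) = 16.7181%
α = Rp − E[R] = 2.2% − 16.7181% = -14.5181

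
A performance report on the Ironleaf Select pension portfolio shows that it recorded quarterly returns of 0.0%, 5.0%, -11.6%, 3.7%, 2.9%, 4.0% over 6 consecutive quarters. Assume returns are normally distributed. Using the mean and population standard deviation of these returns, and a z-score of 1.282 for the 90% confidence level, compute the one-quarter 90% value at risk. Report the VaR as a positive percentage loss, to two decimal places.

r̄ = (0 + 5 − 11.6 + 3.7 + 2.9 + 4) / 6 = 0.6667%
Σ(r − r̄)² = (0 − 0.6667)² + (5 − 0.6667)² + (-11.6 − 0.6667)² + … = 194.9933
σ = √[194.9933 / 6] = 5.7008%
VaR = −(r̄ − z·σ) = −(0.6667 − 1.282 × 5.7008) = −(-6.6417) = 6.6417%

6.64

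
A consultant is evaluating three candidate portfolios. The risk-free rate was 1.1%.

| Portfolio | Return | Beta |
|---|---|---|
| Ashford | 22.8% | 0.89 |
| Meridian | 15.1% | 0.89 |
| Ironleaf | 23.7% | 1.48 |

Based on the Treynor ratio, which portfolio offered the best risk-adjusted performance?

Ashford

Ashford: Treynor = (22.8% − 1.1%) / 0.89 = 24.382
Meridian: Treynor = (15.1% − 1.1%) / 0.89 = 15.730
Ironleaf: Treynor = (23.7% − 1.1%) / 1.48 = 15.270
Highest: Ashford (24.382).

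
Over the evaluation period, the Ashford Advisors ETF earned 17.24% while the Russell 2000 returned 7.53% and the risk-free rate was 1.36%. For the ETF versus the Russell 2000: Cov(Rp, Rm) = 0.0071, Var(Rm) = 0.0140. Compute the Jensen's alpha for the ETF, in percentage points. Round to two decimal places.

12.75

β = Cov / Var = 0.0071 / 0.0140 = 0.5071
E[R] = Rf + β(Rm − Rf) = 1.36% + 0.5071 × (7.53% − 1.36%) = 4.4888%
α = Rp − E[R] = 17.24% − 4.4888% = 12.7512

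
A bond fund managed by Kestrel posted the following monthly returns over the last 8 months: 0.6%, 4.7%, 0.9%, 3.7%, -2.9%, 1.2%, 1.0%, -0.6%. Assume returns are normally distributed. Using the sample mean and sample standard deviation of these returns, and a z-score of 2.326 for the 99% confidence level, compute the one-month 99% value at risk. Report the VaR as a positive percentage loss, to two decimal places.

4.41

μ = (0.6 + 4.7 + 0.9 + 3.7 − 2.9 + 1.2 + 1 − 0.6) / 8 = 1.0750%
Sample σ = √[Σ(r − μ)² / 7] = √[38.9150 / 7] = √5.5593 = 2.3578%
VaR = −(μ − z·σ) = −(1.0750 − 2.326 × 2.3578) = −(-4.4092) = 4.4092%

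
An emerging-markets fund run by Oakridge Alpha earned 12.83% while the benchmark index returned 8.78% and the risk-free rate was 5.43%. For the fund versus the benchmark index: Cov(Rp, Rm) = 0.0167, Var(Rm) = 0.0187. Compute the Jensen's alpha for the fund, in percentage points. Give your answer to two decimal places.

β = Cov / Var = 0.0167 / 0.0187 = 0.8930
E[R] = Rf + β(Rm − Rf) = 5.43% + 0.8930 × (8.78% − 5.43%) = 8.4216%
α = Rp − E[R] = 12.83% − 8.4216% = 4.4084

4.41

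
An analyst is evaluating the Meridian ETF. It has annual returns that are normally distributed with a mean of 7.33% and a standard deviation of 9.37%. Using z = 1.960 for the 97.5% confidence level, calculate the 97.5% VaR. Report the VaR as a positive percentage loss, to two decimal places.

11.04

VaR (as % loss) = −(μ − z·σ) = −(7.33% − 1.960 × 9.37%) = −(-11.0352%) = 11.0352%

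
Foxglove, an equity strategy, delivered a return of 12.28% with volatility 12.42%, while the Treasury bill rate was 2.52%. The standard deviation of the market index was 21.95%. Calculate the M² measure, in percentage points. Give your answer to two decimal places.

Sharpe = (Rp − Rf) / σp = (12.28% − 2.52%) / 12.42% = 0.7858
M² = Rf + Sharpe × σm = 2.52% + 0.7858 × 21.95% = 19.7683%

19.77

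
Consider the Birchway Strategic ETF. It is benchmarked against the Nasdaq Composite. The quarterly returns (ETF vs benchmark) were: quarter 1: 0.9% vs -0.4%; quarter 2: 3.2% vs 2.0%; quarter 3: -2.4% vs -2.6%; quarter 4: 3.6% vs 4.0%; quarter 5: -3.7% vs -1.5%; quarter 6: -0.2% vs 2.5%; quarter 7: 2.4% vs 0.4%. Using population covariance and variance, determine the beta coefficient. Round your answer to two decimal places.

0.92

r̄p = 0.5429%,  r̄m = 0.6286%
Cov = Σ(rp − r̄p)(rm − r̄m) / 7 = 4.3288
Var(rm) = Σ(rm − r̄m)² / 7 = 4.6878
β = Cov / Var = 4.3288 / 4.6878 = 0.9234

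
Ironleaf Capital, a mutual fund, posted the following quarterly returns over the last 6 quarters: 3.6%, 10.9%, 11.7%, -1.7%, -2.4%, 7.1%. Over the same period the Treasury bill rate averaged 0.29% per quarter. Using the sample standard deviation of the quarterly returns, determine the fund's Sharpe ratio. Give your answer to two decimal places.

0.75

Mean return μ = 29.20 / 6 = 4.8667%
Σ(r − μ)² = (3.6 − 4.8667)² + (10.9 − 4.8667)² + … = 185.6133
σ = √[185.6133 / 5] = 6.0928%
Sharpe = (μ − rf) / σ = (4.8667 − 0.29) / 6.0928 = 4.5767 / 6.0928 = 0.7512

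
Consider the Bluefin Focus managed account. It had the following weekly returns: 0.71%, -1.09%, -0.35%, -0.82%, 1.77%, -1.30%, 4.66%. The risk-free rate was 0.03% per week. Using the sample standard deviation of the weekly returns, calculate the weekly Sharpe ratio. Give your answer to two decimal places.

r̄ = (0.71 − 1.09 − 0.35 − 0.82 + 1.77 − 1.3 + 4.66) / 7 = 0.5114%
Sample std dev = √[27.1947 / 6] = 2.1290%
Sharpe = (r̄ − rf) / σ = (0.5114 − 0.03) / 2.1290 = 0.4814 / 2.1290 = 0.2261

0.23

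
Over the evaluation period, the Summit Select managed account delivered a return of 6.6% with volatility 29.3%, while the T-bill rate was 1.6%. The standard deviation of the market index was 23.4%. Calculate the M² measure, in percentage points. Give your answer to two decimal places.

Sharpe = (Rp − Rf) / σp = (6.6% − 1.6%) / 29.3% = 0.1706
M² = Rf + Sharpe × σm = 1.6% + 0.1706 × 23.4% = 5.5920%

5.59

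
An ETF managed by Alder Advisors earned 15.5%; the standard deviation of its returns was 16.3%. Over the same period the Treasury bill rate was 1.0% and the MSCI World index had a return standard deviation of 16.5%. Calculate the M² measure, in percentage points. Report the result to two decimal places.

Sharpe = (Rp − Rf) / σp = (15.5% − 1.0%) / 16.3% = 0.8896
M² = Rf + Sharpe × σm = 1.0% + 0.8896 × 16.5% = 15.6784%

15.68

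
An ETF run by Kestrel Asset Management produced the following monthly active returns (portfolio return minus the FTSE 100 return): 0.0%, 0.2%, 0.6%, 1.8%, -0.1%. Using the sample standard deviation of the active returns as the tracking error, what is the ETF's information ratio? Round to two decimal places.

0.65

r̄ = (0 + 0.2 + 0.6 + 1.8 − 0.1) / 5 = 2.50 / 5 = 0.5000%
Sample σ = √[Σ(r − r̄)² / 4] = √[2.4000 / 4] = √0.6000 = 0.7746%
IR = r̄ / tracking error = 0.5000 / 0.7746 = 0.6455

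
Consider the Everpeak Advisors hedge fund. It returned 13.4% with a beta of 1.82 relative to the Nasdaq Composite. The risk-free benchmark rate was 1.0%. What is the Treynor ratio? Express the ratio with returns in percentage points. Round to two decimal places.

Treynor = (Rp − Rf) / β = (13.4% − 1.0%) / 1.82 = 12.40 / 1.82 = 6.8132

6.81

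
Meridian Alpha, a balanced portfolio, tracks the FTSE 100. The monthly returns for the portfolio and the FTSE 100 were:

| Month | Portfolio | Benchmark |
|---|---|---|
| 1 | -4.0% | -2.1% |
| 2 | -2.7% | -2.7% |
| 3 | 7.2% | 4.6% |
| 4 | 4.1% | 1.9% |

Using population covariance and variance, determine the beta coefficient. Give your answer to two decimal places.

1.53

r̄p = 1.1500%,  r̄m = 0.4250%
Cov = Σ(rp − r̄p)(rm − r̄m) / 4 = 13.6613
Var(rm) = Σ(rm − r̄m)² / 4 = 8.9369
β = Cov / Var = 13.6613 / 8.9369 = 1.5286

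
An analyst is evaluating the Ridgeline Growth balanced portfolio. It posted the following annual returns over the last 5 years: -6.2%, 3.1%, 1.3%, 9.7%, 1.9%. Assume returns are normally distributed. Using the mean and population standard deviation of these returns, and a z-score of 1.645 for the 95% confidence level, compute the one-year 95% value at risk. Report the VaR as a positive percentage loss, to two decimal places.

6.37

Mean return μ = 9.80 / 5 = 1.9600%
Population std dev = √[128.2320 / 5] = 5.0642%
VaR = −(μ − z·σ) = −(1.9600 − 1.645 × 5.0642) = −(-6.3706) = 6.3706%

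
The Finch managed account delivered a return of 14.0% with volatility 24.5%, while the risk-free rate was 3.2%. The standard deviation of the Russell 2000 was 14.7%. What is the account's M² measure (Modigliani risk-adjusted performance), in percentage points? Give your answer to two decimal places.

9.68

Sharpe = (Rp − Rf) / σp = (14.0% − 3.2%) / 24.5% = 0.4408
M² = Rf + Sharpe × σm = 3.2% + 0.4408 × 14.7% = 9.6798%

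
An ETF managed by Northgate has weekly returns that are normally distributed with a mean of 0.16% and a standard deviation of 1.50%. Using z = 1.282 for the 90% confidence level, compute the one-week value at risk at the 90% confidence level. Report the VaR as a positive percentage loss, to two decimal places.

1.76

VaR (as % loss) = −(μ − z·σ) = −(0.16% − 1.282 × 1.50%) = −(-1.7630%) = 1.7630%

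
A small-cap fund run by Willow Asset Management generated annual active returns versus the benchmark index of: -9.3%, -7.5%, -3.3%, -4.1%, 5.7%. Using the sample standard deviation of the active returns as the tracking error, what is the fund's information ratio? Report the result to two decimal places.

r̄ = (-9.3 − 7.5 − 3.3 − 4.1 + 5.7) / 5 = -18.50 / 5 = -3.7000%
Σ(r − r̄)² = (-9.3 − (-3.7000))² + (-7.5 − (-3.7000))² + … = 134.4800
sample σ = √(134.4800 / 4) = √33.6200 = 5.7983%
IR = r̄ / tracking error = -3.7000 / 5.7983 = -0.6381

-0.64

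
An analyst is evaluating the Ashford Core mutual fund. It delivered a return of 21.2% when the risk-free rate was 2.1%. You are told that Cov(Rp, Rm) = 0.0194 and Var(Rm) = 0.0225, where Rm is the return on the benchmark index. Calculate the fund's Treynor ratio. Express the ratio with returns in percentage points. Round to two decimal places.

22.15

β = Cov / Var = 0.0194 / 0.0225 = 0.8622
Treynor = (Rp − Rf) / β = (21.2% − 2.1%) / 0.8622 = 19.10 / 0.8622 = 22.1526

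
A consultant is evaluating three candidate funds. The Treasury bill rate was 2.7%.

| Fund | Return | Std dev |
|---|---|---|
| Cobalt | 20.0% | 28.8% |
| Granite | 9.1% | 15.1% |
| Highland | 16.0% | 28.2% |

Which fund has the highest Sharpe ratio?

Cobalt: Sharpe ratio = (20.0% − 2.7%) / 28.8% = 0.601
Granite: Sharpe ratio = (9.1% − 2.7%) / 15.1% = 0.424
Highland: Sharpe ratio = (16.0% − 2.7%) / 28.2% = 0.472
Highest: Cobalt (0.601).

Cobalt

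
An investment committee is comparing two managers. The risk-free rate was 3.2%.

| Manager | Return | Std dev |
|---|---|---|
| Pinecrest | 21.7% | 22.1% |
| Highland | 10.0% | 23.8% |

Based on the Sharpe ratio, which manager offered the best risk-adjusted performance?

Pinecrest: Sharpe ratio = (21.7% − 3.2%) / 22.1% = 0.837
Highland: Sharpe ratio = (10.0% − 3.2%) / 23.8% = 0.286
Highest: Pinecrest (0.837).

Pinecrest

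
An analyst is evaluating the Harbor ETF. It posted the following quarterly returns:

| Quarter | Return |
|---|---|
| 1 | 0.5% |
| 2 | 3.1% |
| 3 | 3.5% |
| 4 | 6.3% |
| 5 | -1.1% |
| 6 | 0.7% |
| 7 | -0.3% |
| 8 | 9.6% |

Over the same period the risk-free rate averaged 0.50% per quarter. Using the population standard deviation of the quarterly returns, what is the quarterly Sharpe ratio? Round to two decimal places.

Mean return r̄ = 22.30 / 8 = 2.7875%
Population std dev = √[93.5888 / 8] = 3.4203%
Sharpe = (r̄ − rf) / σ = (2.7875 − 0.5) / 3.4203 = 2.2875 / 3.4203 = 0.6688

0.67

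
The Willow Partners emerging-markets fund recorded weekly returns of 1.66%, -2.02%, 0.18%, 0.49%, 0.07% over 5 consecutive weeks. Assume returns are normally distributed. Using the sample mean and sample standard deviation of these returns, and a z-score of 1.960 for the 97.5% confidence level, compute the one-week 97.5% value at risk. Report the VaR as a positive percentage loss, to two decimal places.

2.53

r̄ = (1.66 − 2.02 + 0.18 + 0.49 + 0.07) / 5 = 0.380 / 5 = 0.0760%
Σ(r − r̄)² = (1.66 − 0.0760)² + (-2.02 − 0.0760)² + (0.18 − 0.0760)² + … = 7.0845
σ = √[7.0845 / 4] = 1.3308%
VaR = −(r̄ − z·σ) = −(0.0760 − 1.960 × 1.3308) = −(-2.5324) = 2.5324%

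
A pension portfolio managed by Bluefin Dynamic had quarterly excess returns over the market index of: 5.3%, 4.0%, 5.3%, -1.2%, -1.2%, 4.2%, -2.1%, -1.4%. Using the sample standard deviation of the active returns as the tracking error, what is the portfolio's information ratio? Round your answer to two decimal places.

r̄ = (5.3 + 4 + 5.3 − 1.2 − 1.2 + 4.2 − 2.1 − 1.4) / 8 = 12.90 / 8 = 1.6125%
Sample std dev = √[78.2688 / 7] = 3.3438%
IR = r̄ / tracking error = 1.6125 / 3.3438 = 0.4822

0.48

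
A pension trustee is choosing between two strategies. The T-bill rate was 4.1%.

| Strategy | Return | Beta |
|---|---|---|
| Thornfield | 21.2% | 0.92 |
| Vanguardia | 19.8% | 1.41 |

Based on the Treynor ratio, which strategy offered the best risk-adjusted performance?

Thornfield: Treynor = (21.2% − 4.1%) / 0.92 = 18.587
Vanguardia: Treynor = (19.8% − 4.1%) / 1.41 = 11.135
Highest: Thornfield (18.587).

Thornfield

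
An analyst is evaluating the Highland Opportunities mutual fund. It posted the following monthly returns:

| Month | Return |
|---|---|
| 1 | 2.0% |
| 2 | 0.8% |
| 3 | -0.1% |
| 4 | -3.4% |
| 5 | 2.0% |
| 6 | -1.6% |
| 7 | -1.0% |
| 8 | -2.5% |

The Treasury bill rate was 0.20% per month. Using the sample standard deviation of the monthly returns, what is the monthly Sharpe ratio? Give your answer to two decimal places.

r̄ = (2 + 0.8 − 0.1 − 3.4 + 2 − 1.6 − 1 − 2.5) / 8 = -0.4750%
Σ(r − r̄)² = 28.2150; sample σ = √(28.2150/7) = 2.0077%
Sharpe = (r̄ − rf) / σ = (-0.4750 − 0.2) / 2.0077 = -0.6750 / 2.0077 = -0.3362

-0.34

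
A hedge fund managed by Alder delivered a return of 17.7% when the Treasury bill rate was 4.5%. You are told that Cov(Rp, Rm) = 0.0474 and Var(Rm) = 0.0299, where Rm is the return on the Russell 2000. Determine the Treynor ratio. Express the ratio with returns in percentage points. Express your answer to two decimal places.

β = Cov / Var = 0.0474 / 0.0299 = 1.5853
Treynor = (Rp − Rf) / β = (17.7% − 4.5%) / 1.5853 = 13.20 / 1.5853 = 8.3265

8.33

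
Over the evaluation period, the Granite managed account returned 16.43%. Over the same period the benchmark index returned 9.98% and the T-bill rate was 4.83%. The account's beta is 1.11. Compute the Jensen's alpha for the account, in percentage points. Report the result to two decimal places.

5.88

CAPM expected return = Rf + β(Rm − Rf) = 4.83% + 1.11 × (9.98% − 4.83%) = 4.83 + 1.11 × 5.15 = 10.5465%
Jensen's α = Rp − E[R] = 16.43% − 10.5465% = 5.8835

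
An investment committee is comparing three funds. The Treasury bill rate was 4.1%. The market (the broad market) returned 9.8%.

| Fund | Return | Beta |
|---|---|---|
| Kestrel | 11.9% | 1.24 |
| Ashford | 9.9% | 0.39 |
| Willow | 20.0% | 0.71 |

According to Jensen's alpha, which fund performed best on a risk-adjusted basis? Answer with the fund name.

Willow

Kestrel: α = 11.9% − [4.1% + 1.24 × (9.8% − 4.1%)] = 0.732
Ashford: α = 9.9% − [4.1% + 0.39 × (9.8% − 4.1%)] = 3.577
Willow: α = 20.0% − [4.1% + 0.71 × (9.8% − 4.1%)] = 11.853
Highest: Willow (11.853).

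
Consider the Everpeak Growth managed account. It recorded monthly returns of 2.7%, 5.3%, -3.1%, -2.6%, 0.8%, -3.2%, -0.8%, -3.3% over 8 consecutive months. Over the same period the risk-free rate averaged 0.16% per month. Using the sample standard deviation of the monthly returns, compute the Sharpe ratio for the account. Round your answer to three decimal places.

Mean return r̄ = -4.20 / 8 = -0.5250%
Σ(r − r̄)² = (2.7 − (-0.5250))² + (5.3 − (-0.5250))² + … = 71.9550
sample σ = √(71.9550 / 7) = √10.2793 = 3.2061%
Sharpe = (r̄ − rf) / σ = (-0.5250 − 0.16) / 3.2061 = -0.6850 / 3.2061 = -0.2137

-0.214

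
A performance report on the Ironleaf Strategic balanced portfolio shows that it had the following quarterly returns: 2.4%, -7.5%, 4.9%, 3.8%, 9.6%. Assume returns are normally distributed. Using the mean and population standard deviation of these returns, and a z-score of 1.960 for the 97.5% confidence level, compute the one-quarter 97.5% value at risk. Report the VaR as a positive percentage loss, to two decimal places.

Mean return r̄ = 13.20 / 5 = 2.6400%
Σ(r − r̄)² = (2.4 − 2.6400)² + (-7.5 − 2.6400)² + … = 157.7720
σ = √[157.7720 / 5] = 5.6173%
VaR = −(r̄ − z·σ) = −(2.6400 − 1.960 × 5.6173) = −(-8.3699) = 8.3699%

8.37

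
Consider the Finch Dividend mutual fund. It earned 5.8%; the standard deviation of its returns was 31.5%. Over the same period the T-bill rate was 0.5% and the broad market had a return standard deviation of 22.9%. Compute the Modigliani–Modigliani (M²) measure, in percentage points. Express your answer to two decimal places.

Sharpe = (Rp − Rf) / σp = (5.8% − 0.5%) / 31.5% = 0.1683
M² = Rf + Sharpe × σm = 0.5% + 0.1683 × 22.9% = 4.3541%

4.35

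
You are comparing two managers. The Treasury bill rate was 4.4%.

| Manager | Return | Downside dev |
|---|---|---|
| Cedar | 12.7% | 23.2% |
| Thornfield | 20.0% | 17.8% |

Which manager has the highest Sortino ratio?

Cedar: Sortino ratio = (12.7% − 4.4%) / 23.2% = 0.358
Thornfield: Sortino ratio = (20.0% − 4.4%) / 17.8% = 0.876
Highest: Thornfield (0.876).

Thornfield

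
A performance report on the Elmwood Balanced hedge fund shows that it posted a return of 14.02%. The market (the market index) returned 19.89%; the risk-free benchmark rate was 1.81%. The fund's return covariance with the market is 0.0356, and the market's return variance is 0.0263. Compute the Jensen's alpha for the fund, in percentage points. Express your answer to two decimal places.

β = Cov / Var = 0.0356 / 0.0263 = 1.3536
E[R] = Rf + β(Rm − Rf) = 1.81% + 1.3536 × (19.89% − 1.81%) = 26.2831%
α = Rp − E[R] = 14.02% − 26.2831% = -12.2631

-12.26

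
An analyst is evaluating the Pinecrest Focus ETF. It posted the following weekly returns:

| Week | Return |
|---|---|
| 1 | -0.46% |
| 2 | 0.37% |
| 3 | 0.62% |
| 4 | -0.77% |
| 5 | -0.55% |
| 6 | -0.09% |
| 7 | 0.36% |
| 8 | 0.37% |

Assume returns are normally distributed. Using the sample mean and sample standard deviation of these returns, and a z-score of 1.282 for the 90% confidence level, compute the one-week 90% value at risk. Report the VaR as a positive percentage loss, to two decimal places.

0.69

μ = (-0.46 + 0.37 + 0.62 − 0.77 − 0.55 − 0.09 + 0.36 + 0.37) / 8 = -0.0188%
Sample std dev = √[1.9001 / 7] = 0.5210%
VaR = −(μ − z·σ) = −(-0.0188 − 1.282 × 0.5210) = −(-0.6867) = 0.6867%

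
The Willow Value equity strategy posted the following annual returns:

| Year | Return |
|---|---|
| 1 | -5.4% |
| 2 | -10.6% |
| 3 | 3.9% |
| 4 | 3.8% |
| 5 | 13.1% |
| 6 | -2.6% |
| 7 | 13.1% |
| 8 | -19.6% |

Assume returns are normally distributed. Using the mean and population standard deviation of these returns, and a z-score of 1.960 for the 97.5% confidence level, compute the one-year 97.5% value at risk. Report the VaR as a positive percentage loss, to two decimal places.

21.36

Mean return r̄ = -4.30 / 8 = -0.5375%
Population std dev = √[902.9988 / 8] = 10.6243%
VaR = −(r̄ − z·σ) = −(-0.5375 − 1.960 × 10.6243) = −(-21.3611) = 21.3611%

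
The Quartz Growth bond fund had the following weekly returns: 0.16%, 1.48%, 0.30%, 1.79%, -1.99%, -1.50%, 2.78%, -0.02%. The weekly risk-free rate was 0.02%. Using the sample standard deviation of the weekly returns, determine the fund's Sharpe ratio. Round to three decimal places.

0.219

μ = (0.16 + 1.48 + 0.3 + 1.79 − 1.99 − 1.5 + 2.78 − 0.02) / 8 = 3.000 / 8 = 0.3750%
Σ(r − μ)² = 18.3240; sample σ = √(18.3240/7) = 1.6179%
Sharpe = (μ − rf) / σ = (0.3750 − 0.02) / 1.6179 = 0.3550 / 1.6179 = 0.2194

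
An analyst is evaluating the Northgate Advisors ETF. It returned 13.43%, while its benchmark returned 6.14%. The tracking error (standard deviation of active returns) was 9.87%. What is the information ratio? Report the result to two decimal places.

IR = (Rp − Rb) / TE = (13.43% − 6.14%) / 9.87% = 7.29% / 9.87% = 0.7386

0.74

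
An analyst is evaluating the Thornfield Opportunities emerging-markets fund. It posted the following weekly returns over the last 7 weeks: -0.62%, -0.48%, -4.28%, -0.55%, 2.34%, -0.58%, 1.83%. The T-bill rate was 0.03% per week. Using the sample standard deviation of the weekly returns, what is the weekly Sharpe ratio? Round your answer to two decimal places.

-0.17

μ = (-0.62 − 0.48 − 4.28 − 0.55 + 2.34 − 0.58 + 1.83) / 7 = -0.3343%
Sample σ = √[Σ(r − μ)² / 6] = √[27.6144 / 6] = √4.6024 = 2.1453%
Sharpe = (μ − rf) / σ = (-0.3343 − 0.03) / 2.1453 = -0.3643 / 2.1453 = -0.1698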